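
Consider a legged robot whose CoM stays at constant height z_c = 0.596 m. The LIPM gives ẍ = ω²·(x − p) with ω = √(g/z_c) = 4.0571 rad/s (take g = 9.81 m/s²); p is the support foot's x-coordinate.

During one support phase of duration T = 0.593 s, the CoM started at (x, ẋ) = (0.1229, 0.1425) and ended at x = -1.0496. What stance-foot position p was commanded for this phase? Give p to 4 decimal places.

p = 0.4205

ωT = 4.0571·0.593 = 2.405860; cosh(ωT) = 5.589077, sinh(ωT) = 5.498889
x(T) = p + (x₀−p)·cosh(ωT) + (ẋ₀/ω)·sinh(ωT) ⇒ p·(1 − cosh) = x(T) − x₀·cosh − (ẋ₀/ω)·sinh
numerator   = -1.0496 − (0.1229)·5.589077 − (0.1425/4.0571)·5.498889 = -1.929638
denominator = 1 − 5.589077 = -4.589077
p = -1.929638 / -4.589077 = 0.4205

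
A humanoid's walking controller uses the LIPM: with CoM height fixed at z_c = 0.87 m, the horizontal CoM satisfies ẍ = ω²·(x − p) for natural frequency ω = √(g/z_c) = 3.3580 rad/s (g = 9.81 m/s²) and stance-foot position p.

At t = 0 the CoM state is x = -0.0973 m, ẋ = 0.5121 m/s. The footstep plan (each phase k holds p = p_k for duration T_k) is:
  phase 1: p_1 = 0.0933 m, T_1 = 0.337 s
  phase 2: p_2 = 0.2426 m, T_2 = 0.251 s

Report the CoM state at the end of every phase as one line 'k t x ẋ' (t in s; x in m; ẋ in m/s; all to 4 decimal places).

1 0.3370 -0.0211 -0.0126
2 0.5880 -0.1240 -0.8552

phase 1: p=0.0933, T=0.337, ωT=1.131646, cosh=1.711629, sinh=1.389127; start (x,ẋ)=(-0.097300, 0.512100) → end (x,ẋ)=(-0.021093, -0.012564)
phase 2: p=0.2426, T=0.251, ωT=0.842858, cosh=1.376738, sinh=0.946259; start (x,ẋ)=(-0.021093, -0.012564) → end (x,ẋ)=(-0.123976, -0.855191)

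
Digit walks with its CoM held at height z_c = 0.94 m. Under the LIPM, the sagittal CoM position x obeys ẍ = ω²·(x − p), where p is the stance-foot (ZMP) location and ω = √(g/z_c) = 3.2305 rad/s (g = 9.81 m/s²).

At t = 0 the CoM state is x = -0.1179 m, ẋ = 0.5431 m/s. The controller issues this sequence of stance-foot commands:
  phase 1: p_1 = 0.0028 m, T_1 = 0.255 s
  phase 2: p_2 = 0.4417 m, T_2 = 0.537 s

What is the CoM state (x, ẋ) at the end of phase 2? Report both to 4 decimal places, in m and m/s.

phase 1: p=0.0028, T=0.255, ωT=0.823778, cosh=1.358932, sinh=0.920161; start (x,ẋ)=(-0.117900, 0.543100) → end (x,ẋ)=(-0.006529, 0.379246)
phase 2: p=0.4417, T=0.537, ωT=1.734779, cosh=2.922056, sinh=2.745616; start (x,ẋ)=(-0.006529, 0.379246) → end (x,ẋ)=(-0.545727, -2.867486)

x = -0.5457, ẋ = -2.8675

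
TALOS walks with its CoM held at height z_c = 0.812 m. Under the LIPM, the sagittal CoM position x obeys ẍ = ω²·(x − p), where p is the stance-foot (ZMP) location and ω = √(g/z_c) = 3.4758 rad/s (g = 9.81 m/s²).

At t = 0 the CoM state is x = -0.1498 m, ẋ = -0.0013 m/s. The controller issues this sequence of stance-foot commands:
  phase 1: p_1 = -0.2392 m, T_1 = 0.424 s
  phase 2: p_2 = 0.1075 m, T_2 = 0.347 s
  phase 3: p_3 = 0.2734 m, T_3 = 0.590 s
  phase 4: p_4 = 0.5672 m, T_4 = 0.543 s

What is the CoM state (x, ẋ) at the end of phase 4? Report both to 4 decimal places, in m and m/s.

x = -1.0891, ẋ = -5.5843

phase 1: p=-0.2392, T=0.424, ωT=1.473739, cosh=2.297298, sinh=2.068230; start (x,ẋ)=(-0.149800, -0.001300) → end (x,ẋ)=(-0.034595, 0.639688)
phase 2: p=0.1075, T=0.347, ωT=1.206103, cosh=1.819901, sinh=1.520539; start (x,ẋ)=(-0.034595, 0.639688) → end (x,ẋ)=(0.128742, 0.413184)
phase 3: p=0.2734, T=0.590, ωT=2.050722, cosh=3.951077, sinh=3.822435; start (x,ẋ)=(0.128742, 0.413184) → end (x,ẋ)=(0.156234, -0.289410)
phase 4: p=0.5672, T=0.543, ωT=1.887359, cosh=3.376692, sinh=3.225221; start (x,ẋ)=(0.156234, -0.289410) → end (x,ẋ)=(-1.089050, -5.584266)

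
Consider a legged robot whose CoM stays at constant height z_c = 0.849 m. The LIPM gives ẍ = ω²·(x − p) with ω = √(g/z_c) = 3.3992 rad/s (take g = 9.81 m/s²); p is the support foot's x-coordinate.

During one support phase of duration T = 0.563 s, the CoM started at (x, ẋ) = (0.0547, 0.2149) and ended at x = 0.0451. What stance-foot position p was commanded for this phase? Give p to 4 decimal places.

p = 0.1437

ωT = 3.3992·0.563 = 1.913750; cosh(ωT) = 3.462992, sinh(ωT) = 3.315466
x(T) = p + (x₀−p)·cosh(ωT) + (ẋ₀/ω)·sinh(ωT) ⇒ p·(1 − cosh) = x(T) − x₀·cosh − (ẋ₀/ω)·sinh
numerator   = 0.0451 − (0.0547)·3.462992 − (0.2149/3.3992)·3.315466 = -0.353932
denominator = 1 − 3.462992 = -2.462992
p = -0.353932 / -2.462992 = 0.1437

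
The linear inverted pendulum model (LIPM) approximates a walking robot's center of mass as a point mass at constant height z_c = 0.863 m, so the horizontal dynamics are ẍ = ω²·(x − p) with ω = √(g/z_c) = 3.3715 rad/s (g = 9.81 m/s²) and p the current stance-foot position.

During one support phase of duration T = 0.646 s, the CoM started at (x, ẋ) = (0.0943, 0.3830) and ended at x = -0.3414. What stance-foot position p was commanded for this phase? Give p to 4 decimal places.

p = 0.3625

ωT = 3.3715·0.646 = 2.177989; cosh(ωT) = 4.470902, sinh(ωT) = 4.357633
x(T) = p + (x₀−p)·cosh(ωT) + (ẋ₀/ω)·sinh(ωT) ⇒ p·(1 − cosh) = x(T) − x₀·cosh − (ẋ₀/ω)·sinh
numerator   = -0.3414 − (0.0943)·4.470902 − (0.3830/3.3715)·4.357633 = -1.258030
denominator = 1 − 4.470902 = -3.470902
p = -1.258030 / -3.470902 = 0.3625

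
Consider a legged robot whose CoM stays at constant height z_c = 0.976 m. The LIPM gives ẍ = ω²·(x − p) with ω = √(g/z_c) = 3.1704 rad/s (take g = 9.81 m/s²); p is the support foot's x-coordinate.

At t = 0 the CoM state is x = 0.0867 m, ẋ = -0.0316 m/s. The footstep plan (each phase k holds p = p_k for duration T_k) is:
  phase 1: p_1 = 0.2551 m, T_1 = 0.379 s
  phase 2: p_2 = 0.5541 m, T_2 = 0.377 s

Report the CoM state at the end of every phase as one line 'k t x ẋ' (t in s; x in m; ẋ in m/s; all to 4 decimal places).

phase 1: p=0.2551, T=0.379, ωT=1.201582, cosh=1.813045, sinh=1.512327; start (x,ẋ)=(0.086700, -0.031600) → end (x,ẋ)=(-0.065290, -0.864717)
phase 2: p=0.5541, T=0.377, ωT=1.195241, cosh=1.803492, sinh=1.500861; start (x,ẋ)=(-0.065290, -0.864717) → end (x,ẋ)=(-0.972321, -4.506774)

1 0.3790 -0.0653 -0.8647
2 0.7560 -0.9723 -4.5068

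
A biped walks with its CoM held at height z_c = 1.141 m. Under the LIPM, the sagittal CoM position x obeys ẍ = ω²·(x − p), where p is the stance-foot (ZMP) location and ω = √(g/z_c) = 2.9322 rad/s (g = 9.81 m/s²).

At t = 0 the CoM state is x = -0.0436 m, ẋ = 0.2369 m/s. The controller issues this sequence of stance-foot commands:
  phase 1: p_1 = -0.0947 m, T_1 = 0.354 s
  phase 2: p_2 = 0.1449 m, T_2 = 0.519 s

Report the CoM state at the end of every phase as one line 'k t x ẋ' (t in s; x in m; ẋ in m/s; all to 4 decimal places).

1 0.3540 0.0862 0.5614
2 0.8730 0.4218 0.9719

phase 1: p=-0.0947, T=0.354, ωT=1.037999, cosh=1.588862, sinh=1.234699; start (x,ẋ)=(-0.043600, 0.236900) → end (x,ẋ)=(0.086245, 0.561403)
phase 2: p=0.1449, T=0.519, ωT=1.521812, cosh=2.399416, sinh=2.181100; start (x,ẋ)=(0.086245, 0.561403) → end (x,ẋ)=(0.421760, 0.971918)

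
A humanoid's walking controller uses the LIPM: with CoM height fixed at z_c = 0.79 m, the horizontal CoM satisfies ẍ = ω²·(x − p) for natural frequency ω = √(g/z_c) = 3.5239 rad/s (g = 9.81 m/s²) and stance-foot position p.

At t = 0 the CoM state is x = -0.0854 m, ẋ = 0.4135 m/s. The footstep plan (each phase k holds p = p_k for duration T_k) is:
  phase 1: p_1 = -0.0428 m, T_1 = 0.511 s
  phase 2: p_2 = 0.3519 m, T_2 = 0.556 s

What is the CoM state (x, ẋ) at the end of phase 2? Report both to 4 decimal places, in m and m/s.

phase 1: p=-0.0428, T=0.511, ωT=1.800713, cosh=3.109571, sinh=2.944390; start (x,ẋ)=(-0.085400, 0.413500) → end (x,ẋ)=(0.170232, 0.843801)
phase 2: p=0.3519, T=0.556, ωT=1.959288, cosh=3.617618, sinh=3.476659; start (x,ẋ)=(0.170232, 0.843801) → end (x,ẋ)=(0.527183, 0.826860)

x = 0.5272, ẋ = 0.8269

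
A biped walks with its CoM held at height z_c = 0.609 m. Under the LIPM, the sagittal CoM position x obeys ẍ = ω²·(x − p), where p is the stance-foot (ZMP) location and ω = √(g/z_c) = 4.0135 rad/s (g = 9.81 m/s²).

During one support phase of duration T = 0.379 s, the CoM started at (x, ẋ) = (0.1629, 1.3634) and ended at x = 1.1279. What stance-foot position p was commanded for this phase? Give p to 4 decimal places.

p = 0.0022

ωT = 4.0135·0.379 = 1.521116; cosh(ωT) = 2.397900, sinh(ωT) = 2.179433
x(T) = p + (x₀−p)·cosh(ωT) + (ẋ₀/ω)·sinh(ωT) ⇒ p·(1 − cosh) = x(T) − x₀·cosh − (ẋ₀/ω)·sinh
numerator   = 1.1279 − (0.1629)·2.397900 − (1.3634/4.0135)·2.179433 = -0.003079
denominator = 1 − 2.397900 = -1.397900
p = -0.003079 / -1.397900 = 0.0022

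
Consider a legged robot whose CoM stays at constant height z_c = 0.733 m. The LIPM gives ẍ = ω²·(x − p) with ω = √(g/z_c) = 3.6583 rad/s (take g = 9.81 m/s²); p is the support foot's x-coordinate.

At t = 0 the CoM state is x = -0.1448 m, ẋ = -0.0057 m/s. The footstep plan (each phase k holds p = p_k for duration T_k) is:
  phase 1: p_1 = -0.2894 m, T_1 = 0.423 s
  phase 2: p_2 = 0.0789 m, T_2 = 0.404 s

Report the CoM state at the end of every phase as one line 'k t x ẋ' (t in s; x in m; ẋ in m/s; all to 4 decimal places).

phase 1: p=-0.2894, T=0.423, ωT=1.547461, cosh=2.456155, sinh=2.243367; start (x,ẋ)=(-0.144800, -0.005700) → end (x,ẋ)=(0.062265, 1.172719)
phase 2: p=0.0789, T=0.404, ωT=1.477953, cosh=2.306034, sinh=2.077930; start (x,ẋ)=(0.062265, 1.172719) → end (x,ẋ)=(0.706648, 2.577873)

1 0.4230 0.0623 1.1727
2 0.8270 0.7066 2.5779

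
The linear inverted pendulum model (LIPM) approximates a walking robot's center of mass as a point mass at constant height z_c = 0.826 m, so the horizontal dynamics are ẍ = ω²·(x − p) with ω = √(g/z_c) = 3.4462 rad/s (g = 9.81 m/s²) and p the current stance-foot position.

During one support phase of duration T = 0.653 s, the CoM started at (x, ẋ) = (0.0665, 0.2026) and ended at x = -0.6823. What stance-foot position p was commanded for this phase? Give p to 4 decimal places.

ωT = 3.4462·0.653 = 2.250369; cosh(ωT) = 4.798297, sinh(ωT) = 4.692937
x(T) = p + (x₀−p)·cosh(ωT) + (ẋ₀/ω)·sinh(ωT) ⇒ p·(1 − cosh) = x(T) − x₀·cosh − (ẋ₀/ω)·sinh
numerator   = -0.6823 − (0.0665)·4.798297 − (0.2026/3.4462)·4.692937 = -1.277282
denominator = 1 − 4.798297 = -3.798297
p = -1.277282 / -3.798297 = 0.3363

p = 0.3363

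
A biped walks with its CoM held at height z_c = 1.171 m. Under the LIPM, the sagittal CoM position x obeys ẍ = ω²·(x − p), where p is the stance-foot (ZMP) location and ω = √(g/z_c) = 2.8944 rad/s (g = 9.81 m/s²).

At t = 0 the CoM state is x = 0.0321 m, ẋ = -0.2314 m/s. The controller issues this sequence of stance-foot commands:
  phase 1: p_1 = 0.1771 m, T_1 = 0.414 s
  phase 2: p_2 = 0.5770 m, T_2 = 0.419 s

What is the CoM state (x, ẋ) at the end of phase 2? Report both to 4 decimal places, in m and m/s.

x = -1.4113, ẋ = -5.3939

phase 1: p=0.1771, T=0.414, ωT=1.198282, cosh=1.808064, sinh=1.506352; start (x,ẋ)=(0.032100, -0.231400) → end (x,ẋ)=(-0.205498, -1.050584)
phase 2: p=0.5770, T=0.419, ωT=1.212754, cosh=1.830054, sinh=1.532677; start (x,ẋ)=(-0.205498, -1.050584) → end (x,ẋ)=(-1.411332, -5.393930)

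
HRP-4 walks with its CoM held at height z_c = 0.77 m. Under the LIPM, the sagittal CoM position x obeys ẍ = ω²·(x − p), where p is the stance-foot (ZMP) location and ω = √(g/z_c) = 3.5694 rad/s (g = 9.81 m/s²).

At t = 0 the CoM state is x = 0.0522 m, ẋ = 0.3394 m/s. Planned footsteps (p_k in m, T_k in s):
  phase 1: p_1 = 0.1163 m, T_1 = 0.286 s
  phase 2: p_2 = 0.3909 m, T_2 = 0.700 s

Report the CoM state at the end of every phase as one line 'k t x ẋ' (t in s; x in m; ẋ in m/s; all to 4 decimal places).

phase 1: p=0.1163, T=0.286, ωT=1.020848, cosh=1.567919, sinh=1.207630; start (x,ẋ)=(0.052200, 0.339400) → end (x,ẋ)=(0.130625, 0.255848)
phase 2: p=0.3909, T=0.700, ωT=2.498580, cosh=6.123704, sinh=6.041503; start (x,ẋ)=(0.130625, 0.255848) → end (x,ẋ)=(-0.769903, -4.045973)

1 0.2860 0.1306 0.2558
2 0.9860 -0.7699 -4.0460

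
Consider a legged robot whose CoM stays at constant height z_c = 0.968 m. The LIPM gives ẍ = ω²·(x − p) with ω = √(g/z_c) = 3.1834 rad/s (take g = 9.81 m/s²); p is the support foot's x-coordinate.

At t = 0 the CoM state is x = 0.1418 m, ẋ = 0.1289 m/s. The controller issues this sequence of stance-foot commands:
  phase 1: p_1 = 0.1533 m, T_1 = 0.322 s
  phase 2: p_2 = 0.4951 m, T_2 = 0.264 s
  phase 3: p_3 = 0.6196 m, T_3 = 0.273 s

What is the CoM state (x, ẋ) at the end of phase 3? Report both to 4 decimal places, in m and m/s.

x = -0.3087, ẋ = -2.5813

phase 1: p=0.1533, T=0.322, ωT=1.025055, cosh=1.573013, sinh=1.214236; start (x,ẋ)=(0.141800, 0.128900) → end (x,ẋ)=(0.184376, 0.158309)
phase 2: p=0.4951, T=0.264, ωT=0.840418, cosh=1.374432, sinh=0.942902; start (x,ẋ)=(0.184376, 0.158309) → end (x,ẋ)=(0.114921, -0.715094)
phase 3: p=0.6196, T=0.273, ωT=0.869068, cosh=1.402015, sinh=0.982673; start (x,ẋ)=(0.114921, -0.715094) → end (x,ẋ)=(-0.308707, -2.581328)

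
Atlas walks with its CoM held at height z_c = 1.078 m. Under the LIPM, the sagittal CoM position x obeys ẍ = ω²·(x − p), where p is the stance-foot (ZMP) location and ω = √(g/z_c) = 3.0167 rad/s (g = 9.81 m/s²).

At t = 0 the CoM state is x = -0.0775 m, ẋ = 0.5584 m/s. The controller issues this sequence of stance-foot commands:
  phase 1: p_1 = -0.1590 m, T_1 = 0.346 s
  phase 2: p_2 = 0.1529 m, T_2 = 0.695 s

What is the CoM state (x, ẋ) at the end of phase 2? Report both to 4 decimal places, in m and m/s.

x = 1.9433, ẋ = 5.5301

phase 1: p=-0.1590, T=0.346, ωT=1.043778, cosh=1.596024, sinh=1.243902; start (x,ẋ)=(-0.077500, 0.558400) → end (x,ẋ)=(0.201326, 1.197047)
phase 2: p=0.1529, T=0.695, ωT=2.096607, cosh=4.130689, sinh=4.007816; start (x,ẋ)=(0.201326, 1.197047) → end (x,ẋ)=(1.943261, 5.530117)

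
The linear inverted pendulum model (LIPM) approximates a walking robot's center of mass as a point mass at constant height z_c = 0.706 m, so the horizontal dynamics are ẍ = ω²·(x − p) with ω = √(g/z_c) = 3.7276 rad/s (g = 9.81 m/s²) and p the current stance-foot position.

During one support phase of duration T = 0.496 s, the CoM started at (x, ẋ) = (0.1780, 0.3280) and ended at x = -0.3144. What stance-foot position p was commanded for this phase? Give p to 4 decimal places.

ωT = 3.7276·0.496 = 1.848890; cosh(ωT) = 3.255087, sinh(ωT) = 3.097675
x(T) = p + (x₀−p)·cosh(ωT) + (ẋ₀/ω)·sinh(ωT) ⇒ p·(1 − cosh) = x(T) − x₀·cosh − (ẋ₀/ω)·sinh
numerator   = -0.3144 − (0.1780)·3.255087 − (0.3280/3.7276)·3.097675 = -1.166377
denominator = 1 − 3.255087 = -2.255087
p = -1.166377 / -2.255087 = 0.5172

p = 0.5172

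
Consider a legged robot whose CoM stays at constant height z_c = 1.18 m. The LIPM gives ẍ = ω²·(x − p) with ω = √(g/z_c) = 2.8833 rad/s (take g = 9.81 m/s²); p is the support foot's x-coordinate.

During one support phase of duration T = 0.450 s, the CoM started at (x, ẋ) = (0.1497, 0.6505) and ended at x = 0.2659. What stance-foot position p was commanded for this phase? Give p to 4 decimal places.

p = 0.4247

ωT = 2.8833·0.450 = 1.297485; cosh(ωT) = 1.966649, sinh(ωT) = 1.693431
x(T) = p + (x₀−p)·cosh(ωT) + (ẋ₀/ω)·sinh(ωT) ⇒ p·(1 − cosh) = x(T) − x₀·cosh − (ẋ₀/ω)·sinh
numerator   = 0.2659 − (0.1497)·1.966649 − (0.6505/2.8833)·1.693431 = -0.410562
denominator = 1 − 1.966649 = -0.966649
p = -0.410562 / -0.966649 = 0.4247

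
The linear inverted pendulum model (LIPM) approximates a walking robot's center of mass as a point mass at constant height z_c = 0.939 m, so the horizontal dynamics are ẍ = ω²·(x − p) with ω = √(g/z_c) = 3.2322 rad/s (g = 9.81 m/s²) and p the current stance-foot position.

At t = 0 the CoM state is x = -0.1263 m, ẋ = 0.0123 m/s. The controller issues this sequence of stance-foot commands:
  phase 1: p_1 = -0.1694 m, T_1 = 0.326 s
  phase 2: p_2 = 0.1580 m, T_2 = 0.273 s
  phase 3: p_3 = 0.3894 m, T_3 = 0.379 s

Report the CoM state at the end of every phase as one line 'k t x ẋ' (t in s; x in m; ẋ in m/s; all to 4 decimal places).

phase 1: p=-0.1694, T=0.326, ωT=1.053697, cosh=1.608441, sinh=1.259795; start (x,ẋ)=(-0.126300, 0.012300) → end (x,ẋ)=(-0.095282, 0.195283)
phase 2: p=0.1580, T=0.273, ωT=0.882391, cosh=1.415231, sinh=1.001439; start (x,ẋ)=(-0.095282, 0.195283) → end (x,ẋ)=(-0.139948, -0.543465)
phase 3: p=0.3894, T=0.379, ωT=1.225004, cosh=1.848968, sinh=1.555211; start (x,ẋ)=(-0.139948, -0.543465) → end (x,ẋ)=(-0.850842, -3.665751)

1 0.3260 -0.0953 0.1953
2 0.5990 -0.1399 -0.5435
3 0.9780 -0.8508 -3.6658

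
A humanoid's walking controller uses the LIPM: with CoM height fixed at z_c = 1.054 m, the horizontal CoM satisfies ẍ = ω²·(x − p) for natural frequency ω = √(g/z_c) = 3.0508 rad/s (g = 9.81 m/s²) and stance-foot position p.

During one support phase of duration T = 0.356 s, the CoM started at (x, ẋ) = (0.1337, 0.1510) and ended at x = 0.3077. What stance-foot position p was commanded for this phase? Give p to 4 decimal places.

ωT = 3.0508·0.356 = 1.086085; cosh(ωT) = 1.650094, sinh(ωT) = 1.312558
x(T) = p + (x₀−p)·cosh(ωT) + (ẋ₀/ω)·sinh(ωT) ⇒ p·(1 − cosh) = x(T) − x₀·cosh − (ẋ₀/ω)·sinh
numerator   = 0.3077 − (0.1337)·1.650094 − (0.1510/3.0508)·1.312558 = 0.022117
denominator = 1 − 1.650094 = -0.650094
p = 0.022117 / -0.650094 = -0.0340

p = -0.0340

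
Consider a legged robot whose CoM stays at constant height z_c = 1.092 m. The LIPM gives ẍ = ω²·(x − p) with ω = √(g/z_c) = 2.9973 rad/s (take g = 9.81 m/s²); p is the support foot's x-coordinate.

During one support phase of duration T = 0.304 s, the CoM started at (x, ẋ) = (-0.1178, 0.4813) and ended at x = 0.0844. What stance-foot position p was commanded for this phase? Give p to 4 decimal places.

ωT = 2.9973·0.304 = 0.911179; cosh(ωT) = 1.444652, sinh(ωT) = 1.042602
x(T) = p + (x₀−p)·cosh(ωT) + (ẋ₀/ω)·sinh(ωT) ⇒ p·(1 − cosh) = x(T) − x₀·cosh − (ẋ₀/ω)·sinh
numerator   = 0.0844 − (-0.1178)·1.444652 − (0.4813/2.9973)·1.042602 = 0.087161
denominator = 1 − 1.444652 = -0.444652
p = 0.087161 / -0.444652 = -0.1960

p = -0.1960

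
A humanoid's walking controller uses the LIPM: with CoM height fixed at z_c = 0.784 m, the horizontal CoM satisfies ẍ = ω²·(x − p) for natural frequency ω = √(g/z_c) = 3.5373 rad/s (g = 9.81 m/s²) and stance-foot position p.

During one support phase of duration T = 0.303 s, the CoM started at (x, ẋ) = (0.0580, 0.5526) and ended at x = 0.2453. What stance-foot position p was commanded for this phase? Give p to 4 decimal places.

p = 0.0803

ωT = 3.5373·0.303 = 1.071802; cosh(ωT) = 1.631514, sinh(ωT) = 1.289123
x(T) = p + (x₀−p)·cosh(ωT) + (ẋ₀/ω)·sinh(ωT) ⇒ p·(1 − cosh) = x(T) − x₀·cosh − (ẋ₀/ω)·sinh
numerator   = 0.2453 − (0.0580)·1.631514 − (0.5526/3.5373)·1.289123 = -0.050716
denominator = 1 − 1.631514 = -0.631514
p = -0.050716 / -0.631514 = 0.0803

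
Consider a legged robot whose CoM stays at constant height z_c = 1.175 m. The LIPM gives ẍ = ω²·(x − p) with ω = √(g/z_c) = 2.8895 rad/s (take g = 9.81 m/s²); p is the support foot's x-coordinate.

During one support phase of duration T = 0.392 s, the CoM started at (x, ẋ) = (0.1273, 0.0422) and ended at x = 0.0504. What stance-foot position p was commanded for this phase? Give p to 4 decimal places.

p = 0.2636

ωT = 2.8895·0.392 = 1.132684; cosh(ωT) = 1.713072, sinh(ωT) = 1.390905
x(T) = p + (x₀−p)·cosh(ωT) + (ẋ₀/ω)·sinh(ωT) ⇒ p·(1 − cosh) = x(T) − x₀·cosh − (ẋ₀/ω)·sinh
numerator   = 0.0504 − (0.1273)·1.713072 − (0.0422/2.8895)·1.390905 = -0.187988
denominator = 1 − 1.713072 = -0.713072
p = -0.187988 / -0.713072 = 0.2636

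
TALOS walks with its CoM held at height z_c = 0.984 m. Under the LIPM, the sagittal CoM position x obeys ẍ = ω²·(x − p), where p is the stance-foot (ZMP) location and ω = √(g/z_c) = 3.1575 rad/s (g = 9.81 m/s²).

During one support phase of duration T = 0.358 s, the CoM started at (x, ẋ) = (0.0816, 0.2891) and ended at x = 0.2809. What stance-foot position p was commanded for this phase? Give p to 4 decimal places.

p = -0.0203

ωT = 3.1575·0.358 = 1.130385; cosh(ωT) = 1.709879, sinh(ωT) = 1.386970
x(T) = p + (x₀−p)·cosh(ωT) + (ẋ₀/ω)·sinh(ωT) ⇒ p·(1 − cosh) = x(T) − x₀·cosh − (ẋ₀/ω)·sinh
numerator   = 0.2809 − (0.0816)·1.709879 − (0.2891/3.1575)·1.386970 = 0.014383
denominator = 1 − 1.709879 = -0.709879
p = 0.014383 / -0.709879 = -0.0203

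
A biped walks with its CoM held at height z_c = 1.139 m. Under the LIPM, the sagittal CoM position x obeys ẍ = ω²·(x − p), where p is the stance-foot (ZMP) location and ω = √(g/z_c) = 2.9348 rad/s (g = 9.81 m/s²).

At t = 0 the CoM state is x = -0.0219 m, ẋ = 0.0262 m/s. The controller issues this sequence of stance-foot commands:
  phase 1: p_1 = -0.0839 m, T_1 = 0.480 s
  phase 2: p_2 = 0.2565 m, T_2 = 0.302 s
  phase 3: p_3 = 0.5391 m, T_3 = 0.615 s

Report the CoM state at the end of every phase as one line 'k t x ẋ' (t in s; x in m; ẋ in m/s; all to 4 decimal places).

phase 1: p=-0.0839, T=0.480, ωT=1.408704, cosh=2.167555, sinh=1.923095; start (x,ẋ)=(-0.021900, 0.026200) → end (x,ẋ)=(0.067657, 0.406712)
phase 2: p=0.2565, T=0.302, ωT=0.886310, cosh=1.419167, sinh=1.006993; start (x,ẋ)=(0.067657, 0.406712) → end (x,ẋ)=(0.128051, 0.019099)
phase 3: p=0.5391, T=0.615, ωT=1.804902, cosh=3.121933, sinh=2.957443; start (x,ẋ)=(0.128051, 0.019099) → end (x,ẋ)=(-0.724921, -3.508074)

1 0.4800 0.0677 0.4067
2 0.7820 0.1281 0.0191
3 1.3970 -0.7249 -3.5081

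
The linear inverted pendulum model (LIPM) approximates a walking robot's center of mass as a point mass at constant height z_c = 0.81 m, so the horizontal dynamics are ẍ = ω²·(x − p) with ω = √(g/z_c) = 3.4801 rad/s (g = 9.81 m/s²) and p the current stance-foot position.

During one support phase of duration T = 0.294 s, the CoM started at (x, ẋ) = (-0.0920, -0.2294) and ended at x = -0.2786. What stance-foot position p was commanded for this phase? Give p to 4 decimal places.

ωT = 3.4801·0.294 = 1.023149; cosh(ωT) = 1.570702, sinh(ωT) = 1.211241
x(T) = p + (x₀−p)·cosh(ωT) + (ẋ₀/ω)·sinh(ωT) ⇒ p·(1 − cosh) = x(T) − x₀·cosh − (ẋ₀/ω)·sinh
numerator   = -0.2786 − (-0.0920)·1.570702 − (-0.2294/3.4801)·1.211241 = -0.054253
denominator = 1 − 1.570702 = -0.570702
p = -0.054253 / -0.570702 = 0.0951

p = 0.0951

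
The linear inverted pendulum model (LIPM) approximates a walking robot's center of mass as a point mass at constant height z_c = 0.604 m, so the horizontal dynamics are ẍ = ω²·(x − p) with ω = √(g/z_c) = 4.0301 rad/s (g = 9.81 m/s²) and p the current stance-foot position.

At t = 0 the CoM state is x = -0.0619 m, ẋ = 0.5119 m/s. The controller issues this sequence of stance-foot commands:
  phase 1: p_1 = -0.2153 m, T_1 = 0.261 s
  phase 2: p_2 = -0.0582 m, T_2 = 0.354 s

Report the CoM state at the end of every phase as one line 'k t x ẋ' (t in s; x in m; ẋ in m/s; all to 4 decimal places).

1 0.2610 0.1907 1.5992
2 0.6150 1.2687 5.4906

phase 1: p=-0.2153, T=0.261, ωT=1.051856, cosh=1.606124, sinh=1.256836; start (x,ẋ)=(-0.061900, 0.511900) → end (x,ẋ)=(0.190722, 1.599173)
phase 2: p=-0.0582, T=0.354, ωT=1.426655, cosh=2.202429, sinh=1.962318; start (x,ẋ)=(0.190722, 1.599173) → end (x,ẋ)=(1.268694, 5.490621)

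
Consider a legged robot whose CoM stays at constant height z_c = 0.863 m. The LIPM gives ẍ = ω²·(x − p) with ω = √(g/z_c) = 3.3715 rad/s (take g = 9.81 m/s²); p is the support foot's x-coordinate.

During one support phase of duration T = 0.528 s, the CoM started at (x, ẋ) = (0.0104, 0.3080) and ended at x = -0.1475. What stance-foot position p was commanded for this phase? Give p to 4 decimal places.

ωT = 3.3715·0.528 = 1.780152; cosh(ωT) = 3.049685, sinh(ωT) = 2.881073
x(T) = p + (x₀−p)·cosh(ωT) + (ẋ₀/ω)·sinh(ωT) ⇒ p·(1 − cosh) = x(T) − x₀·cosh − (ẋ₀/ω)·sinh
numerator   = -0.1475 − (0.0104)·3.049685 − (0.3080/3.3715)·2.881073 = -0.442414
denominator = 1 − 3.049685 = -2.049685
p = -0.442414 / -2.049685 = 0.2158

p = 0.2158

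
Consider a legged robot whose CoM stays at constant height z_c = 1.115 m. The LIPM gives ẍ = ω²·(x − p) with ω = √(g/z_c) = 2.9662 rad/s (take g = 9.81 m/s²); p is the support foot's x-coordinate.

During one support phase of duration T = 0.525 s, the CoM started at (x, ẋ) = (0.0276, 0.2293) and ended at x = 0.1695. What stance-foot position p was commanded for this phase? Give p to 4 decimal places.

p = 0.0502

ωT = 2.9662·0.525 = 1.557255; cosh(ωT) = 2.478245, sinh(ωT) = 2.267531
x(T) = p + (x₀−p)·cosh(ωT) + (ẋ₀/ω)·sinh(ωT) ⇒ p·(1 − cosh) = x(T) − x₀·cosh − (ẋ₀/ω)·sinh
numerator   = 0.1695 − (0.0276)·2.478245 − (0.2293/2.9662)·2.267531 = -0.074189
denominator = 1 − 2.478245 = -1.478245
p = -0.074189 / -1.478245 = 0.0502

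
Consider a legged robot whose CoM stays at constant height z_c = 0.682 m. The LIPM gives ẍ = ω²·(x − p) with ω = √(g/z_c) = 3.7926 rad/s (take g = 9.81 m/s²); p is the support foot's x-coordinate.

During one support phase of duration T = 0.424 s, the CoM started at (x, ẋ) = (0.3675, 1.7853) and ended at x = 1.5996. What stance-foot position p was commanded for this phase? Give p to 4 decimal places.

p = 0.3024

ωT = 3.7926·0.424 = 1.608062; cosh(ωT) = 2.596701, sinh(ωT) = 2.396426
x(T) = p + (x₀−p)·cosh(ωT) + (ẋ₀/ω)·sinh(ωT) ⇒ p·(1 − cosh) = x(T) − x₀·cosh − (ẋ₀/ω)·sinh
numerator   = 1.5996 − (0.3675)·2.596701 − (1.7853/3.7926)·2.396426 = -0.482763
denominator = 1 − 2.596701 = -1.596701
p = -0.482763 / -1.596701 = 0.3024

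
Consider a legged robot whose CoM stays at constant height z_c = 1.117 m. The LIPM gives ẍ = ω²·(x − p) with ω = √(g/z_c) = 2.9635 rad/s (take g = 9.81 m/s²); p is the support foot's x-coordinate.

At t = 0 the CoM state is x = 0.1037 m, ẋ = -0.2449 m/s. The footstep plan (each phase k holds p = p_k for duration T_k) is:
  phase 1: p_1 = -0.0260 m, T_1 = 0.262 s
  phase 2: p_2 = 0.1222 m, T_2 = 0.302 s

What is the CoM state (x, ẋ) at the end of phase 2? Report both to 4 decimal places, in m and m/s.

x = 0.0557, ẋ = -0.1359

phase 1: p=-0.0260, T=0.262, ωT=0.776437, cosh=1.316878, sinh=0.856836; start (x,ẋ)=(0.103700, -0.244900) → end (x,ẋ)=(0.073991, 0.006835)
phase 2: p=0.1222, T=0.302, ωT=0.894977, cosh=1.427948, sinh=1.019331; start (x,ẋ)=(0.073991, 0.006835) → end (x,ẋ)=(0.055711, -0.135868)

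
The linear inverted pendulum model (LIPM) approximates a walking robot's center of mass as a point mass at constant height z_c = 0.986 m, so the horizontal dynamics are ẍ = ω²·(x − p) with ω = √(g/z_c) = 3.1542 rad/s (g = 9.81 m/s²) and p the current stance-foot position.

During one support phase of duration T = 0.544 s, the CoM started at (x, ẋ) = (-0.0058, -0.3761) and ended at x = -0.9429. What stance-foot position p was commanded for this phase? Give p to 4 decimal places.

p = 0.3236

ωT = 3.1542·0.544 = 1.715885; cosh(ωT) = 2.870699, sinh(ωT) = 2.690895
x(T) = p + (x₀−p)·cosh(ωT) + (ẋ₀/ω)·sinh(ωT) ⇒ p·(1 − cosh) = x(T) − x₀·cosh − (ẋ₀/ω)·sinh
numerator   = -0.9429 − (-0.0058)·2.870699 − (-0.3761/3.1542)·2.690895 = -0.605393
denominator = 1 − 2.870699 = -1.870699
p = -0.605393 / -1.870699 = 0.3236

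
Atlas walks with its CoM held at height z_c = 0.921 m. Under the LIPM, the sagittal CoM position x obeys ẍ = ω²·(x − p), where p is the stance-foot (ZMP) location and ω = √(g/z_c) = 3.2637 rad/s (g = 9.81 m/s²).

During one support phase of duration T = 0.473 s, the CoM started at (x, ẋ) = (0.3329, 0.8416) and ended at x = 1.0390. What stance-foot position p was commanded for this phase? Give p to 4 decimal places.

ωT = 3.2637·0.473 = 1.543730; cosh(ωT) = 2.447803, sinh(ωT) = 2.234220
x(T) = p + (x₀−p)·cosh(ωT) + (ẋ₀/ω)·sinh(ωT) ⇒ p·(1 − cosh) = x(T) − x₀·cosh − (ẋ₀/ω)·sinh
numerator   = 1.0390 − (0.3329)·2.447803 − (0.8416/3.2637)·2.234220 = -0.352005
denominator = 1 − 2.447803 = -1.447803
p = -0.352005 / -1.447803 = 0.2431

p = 0.2431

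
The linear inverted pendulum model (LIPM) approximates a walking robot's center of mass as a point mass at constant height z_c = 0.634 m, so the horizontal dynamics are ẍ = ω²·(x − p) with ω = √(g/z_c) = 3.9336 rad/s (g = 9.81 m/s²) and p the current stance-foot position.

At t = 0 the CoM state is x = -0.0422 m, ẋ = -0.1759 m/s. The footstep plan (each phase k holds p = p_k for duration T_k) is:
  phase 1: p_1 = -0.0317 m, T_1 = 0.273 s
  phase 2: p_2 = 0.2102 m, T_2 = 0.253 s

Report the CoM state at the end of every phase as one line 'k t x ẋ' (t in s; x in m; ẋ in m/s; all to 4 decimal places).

phase 1: p=-0.0317, T=0.273, ωT=1.073873, cosh=1.634187, sinh=1.292505; start (x,ẋ)=(-0.042200, -0.175900) → end (x,ẋ)=(-0.106656, -0.340838)
phase 2: p=0.2102, T=0.253, ωT=0.995201, cosh=1.537458, sinh=1.167809; start (x,ẋ)=(-0.106656, -0.340838) → end (x,ẋ)=(-0.378141, -1.979565)

1 0.2730 -0.1067 -0.3408
2 0.5260 -0.3781 -1.9796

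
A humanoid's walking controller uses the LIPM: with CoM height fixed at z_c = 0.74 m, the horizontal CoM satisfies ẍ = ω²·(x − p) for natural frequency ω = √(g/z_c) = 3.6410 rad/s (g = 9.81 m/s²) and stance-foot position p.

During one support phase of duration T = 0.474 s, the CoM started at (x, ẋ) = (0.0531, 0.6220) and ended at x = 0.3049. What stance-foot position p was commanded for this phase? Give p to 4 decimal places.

p = 0.1652

ωT = 3.6410·0.474 = 1.725834; cosh(ωT) = 2.897614, sinh(ωT) = 2.719590
x(T) = p + (x₀−p)·cosh(ωT) + (ẋ₀/ω)·sinh(ωT) ⇒ p·(1 − cosh) = x(T) − x₀·cosh − (ẋ₀/ω)·sinh
numerator   = 0.3049 − (0.0531)·2.897614 − (0.6220/3.6410)·2.719590 = -0.313557
denominator = 1 − 2.897614 = -1.897614
p = -0.313557 / -1.897614 = 0.1652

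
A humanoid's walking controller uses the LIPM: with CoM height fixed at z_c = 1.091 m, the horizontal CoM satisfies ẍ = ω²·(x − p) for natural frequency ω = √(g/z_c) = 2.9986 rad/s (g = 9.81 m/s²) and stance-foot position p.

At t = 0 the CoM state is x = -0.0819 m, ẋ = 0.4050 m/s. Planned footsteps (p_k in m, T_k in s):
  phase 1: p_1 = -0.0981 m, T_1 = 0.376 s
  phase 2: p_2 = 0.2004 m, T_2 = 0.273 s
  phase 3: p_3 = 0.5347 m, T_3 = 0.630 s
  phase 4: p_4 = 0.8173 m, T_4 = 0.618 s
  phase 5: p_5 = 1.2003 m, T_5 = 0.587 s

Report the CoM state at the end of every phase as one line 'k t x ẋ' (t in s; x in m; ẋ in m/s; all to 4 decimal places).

phase 1: p=-0.0981, T=0.376, ωT=1.127474, cosh=1.705848, sinh=1.381998; start (x,ẋ)=(-0.081900, 0.405000) → end (x,ẋ)=(0.116192, 0.758002)
phase 2: p=0.2004, T=0.273, ωT=0.818618, cosh=1.354202, sinh=0.913161; start (x,ẋ)=(0.116192, 0.758002) → end (x,ẋ)=(0.317199, 0.795908)
phase 3: p=0.5347, T=0.630, ωT=1.889118, cosh=3.382369, sinh=3.231164; start (x,ẋ)=(0.317199, 0.795908) → end (x,ẋ)=(0.656666, 0.584690)
phase 4: p=0.8173, T=0.618, ωT=1.853135, cosh=3.268266, sinh=3.111521; start (x,ẋ)=(0.656666, 0.584690) → end (x,ẋ)=(0.899015, 0.412177)
phase 5: p=1.2003, T=0.587, ωT=1.760178, cosh=2.992744, sinh=2.820730; start (x,ẋ)=(0.899015, 0.412177) → end (x,ẋ)=(0.686358, -1.314802)

1 0.3760 0.1162 0.7580
2 0.6490 0.3172 0.7959
3 1.2790 0.6567 0.5847
4 1.8970 0.8990 0.4122
5 2.4840 0.6864 -1.3148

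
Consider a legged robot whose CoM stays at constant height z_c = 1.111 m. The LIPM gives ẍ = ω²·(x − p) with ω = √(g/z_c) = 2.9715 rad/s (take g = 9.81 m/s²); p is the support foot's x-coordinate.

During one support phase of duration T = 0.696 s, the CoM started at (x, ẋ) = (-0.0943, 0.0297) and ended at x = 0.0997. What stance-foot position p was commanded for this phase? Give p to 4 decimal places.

p = -0.1457

ωT = 2.9715·0.696 = 2.068164; cosh(ωT) = 4.018352, sinh(ωT) = 3.891934
x(T) = p + (x₀−p)·cosh(ωT) + (ẋ₀/ω)·sinh(ωT) ⇒ p·(1 − cosh) = x(T) − x₀·cosh − (ẋ₀/ω)·sinh
numerator   = 0.0997 − (-0.0943)·4.018352 − (0.0297/2.9715)·3.891934 = 0.439731
denominator = 1 − 4.018352 = -3.018352
p = 0.439731 / -3.018352 = -0.1457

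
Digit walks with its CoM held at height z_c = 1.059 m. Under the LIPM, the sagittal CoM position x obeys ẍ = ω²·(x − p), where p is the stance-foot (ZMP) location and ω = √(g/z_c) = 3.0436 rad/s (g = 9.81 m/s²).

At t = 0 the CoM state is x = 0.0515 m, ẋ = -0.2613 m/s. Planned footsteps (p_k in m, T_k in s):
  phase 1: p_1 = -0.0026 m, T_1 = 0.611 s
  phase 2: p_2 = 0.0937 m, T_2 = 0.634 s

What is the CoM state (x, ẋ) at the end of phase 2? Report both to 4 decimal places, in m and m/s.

phase 1: p=-0.0026, T=0.611, ωT=1.859640, cosh=3.288575, sinh=3.132847; start (x,ẋ)=(0.051500, -0.261300) → end (x,ẋ)=(-0.093650, -0.343454)
phase 2: p=0.0937, T=0.634, ωT=1.929642, cosh=3.516124, sinh=3.370923; start (x,ẋ)=(-0.093650, -0.343454) → end (x,ẋ)=(-0.945437, -3.129791)

x = -0.9454, ẋ = -3.1298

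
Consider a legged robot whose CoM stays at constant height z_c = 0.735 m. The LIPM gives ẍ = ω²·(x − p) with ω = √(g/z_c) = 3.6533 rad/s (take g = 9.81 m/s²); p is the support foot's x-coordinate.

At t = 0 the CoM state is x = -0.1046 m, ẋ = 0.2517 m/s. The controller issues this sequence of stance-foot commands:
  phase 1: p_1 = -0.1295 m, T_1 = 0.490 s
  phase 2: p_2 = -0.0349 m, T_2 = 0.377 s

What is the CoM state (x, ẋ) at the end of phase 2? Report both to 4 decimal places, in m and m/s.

x = 0.8784, ẋ = 3.4304

phase 1: p=-0.1295, T=0.490, ωT=1.790117, cosh=3.078547, sinh=2.911606; start (x,ẋ)=(-0.104600, 0.251700) → end (x,ẋ)=(0.147756, 1.039731)
phase 2: p=-0.0349, T=0.377, ωT=1.377294, cosh=2.108210, sinh=1.855950; start (x,ẋ)=(0.147756, 1.039731) → end (x,ẋ)=(0.878381, 3.430439)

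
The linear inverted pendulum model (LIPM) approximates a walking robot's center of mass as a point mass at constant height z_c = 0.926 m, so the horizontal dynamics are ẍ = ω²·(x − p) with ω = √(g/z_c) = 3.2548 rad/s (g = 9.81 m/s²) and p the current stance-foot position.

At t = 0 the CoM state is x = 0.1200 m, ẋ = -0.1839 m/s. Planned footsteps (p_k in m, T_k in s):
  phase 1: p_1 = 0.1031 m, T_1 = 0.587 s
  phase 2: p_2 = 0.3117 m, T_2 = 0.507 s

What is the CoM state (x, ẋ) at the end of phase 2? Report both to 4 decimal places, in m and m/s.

x = -0.9472, ẋ = -3.9740

phase 1: p=0.1031, T=0.587, ωT=1.910568, cosh=3.452460, sinh=3.304463; start (x,ẋ)=(0.120000, -0.183900) → end (x,ẋ)=(-0.025259, -0.453142)
phase 2: p=0.3117, T=0.507, ωT=1.650184, cosh=2.699975, sinh=2.507961; start (x,ẋ)=(-0.025259, -0.453142) → end (x,ẋ)=(-0.947247, -3.974041)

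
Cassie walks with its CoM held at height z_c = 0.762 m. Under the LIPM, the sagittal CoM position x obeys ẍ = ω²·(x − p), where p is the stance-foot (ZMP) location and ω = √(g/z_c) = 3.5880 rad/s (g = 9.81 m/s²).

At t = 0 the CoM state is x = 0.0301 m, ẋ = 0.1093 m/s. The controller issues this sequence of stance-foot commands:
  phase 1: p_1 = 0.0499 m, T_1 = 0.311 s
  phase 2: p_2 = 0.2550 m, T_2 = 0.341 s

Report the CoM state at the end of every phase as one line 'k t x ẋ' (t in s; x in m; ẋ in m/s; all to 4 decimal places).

1 0.3110 0.0579 0.0879
2 0.6520 -0.0709 -0.9353

phase 1: p=0.0499, T=0.311, ωT=1.115868, cosh=1.689924, sinh=1.362293; start (x,ẋ)=(0.030100, 0.109300) → end (x,ẋ)=(0.057939, 0.087928)
phase 2: p=0.2550, T=0.341, ωT=1.223508, cosh=1.846644, sinh=1.552447; start (x,ẋ)=(0.057939, 0.087928) → end (x,ẋ)=(-0.070858, -0.935296)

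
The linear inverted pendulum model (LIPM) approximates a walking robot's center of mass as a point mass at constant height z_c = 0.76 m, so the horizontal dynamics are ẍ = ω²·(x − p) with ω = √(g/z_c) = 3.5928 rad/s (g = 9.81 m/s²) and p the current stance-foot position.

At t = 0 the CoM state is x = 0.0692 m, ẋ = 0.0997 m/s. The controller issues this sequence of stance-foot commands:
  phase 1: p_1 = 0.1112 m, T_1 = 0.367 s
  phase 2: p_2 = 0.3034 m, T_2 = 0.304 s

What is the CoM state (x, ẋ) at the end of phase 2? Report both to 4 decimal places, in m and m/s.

phase 1: p=0.1112, T=0.367, ωT=1.318558, cosh=2.002773, sinh=1.735252; start (x,ẋ)=(0.069200, 0.099700) → end (x,ẋ)=(0.075237, -0.062169)
phase 2: p=0.3034, T=0.304, ωT=1.092211, cosh=1.658166, sinh=1.322692; start (x,ẋ)=(0.075237, -0.062169) → end (x,ẋ)=(-0.097820, -1.187357)

x = -0.0978, ẋ = -1.1874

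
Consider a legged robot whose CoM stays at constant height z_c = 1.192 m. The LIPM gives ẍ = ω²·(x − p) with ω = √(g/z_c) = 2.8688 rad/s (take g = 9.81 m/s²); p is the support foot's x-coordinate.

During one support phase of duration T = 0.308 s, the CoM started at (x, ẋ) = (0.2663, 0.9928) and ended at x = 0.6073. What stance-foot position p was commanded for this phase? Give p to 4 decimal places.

ωT = 2.8688·0.308 = 0.883590; cosh(ωT) = 1.416434, sinh(ωT) = 1.003138
x(T) = p + (x₀−p)·cosh(ωT) + (ẋ₀/ω)·sinh(ωT) ⇒ p·(1 − cosh) = x(T) − x₀·cosh − (ẋ₀/ω)·sinh
numerator   = 0.6073 − (0.2663)·1.416434 − (0.9928/2.8688)·1.003138 = -0.117050
denominator = 1 − 1.416434 = -0.416434
p = -0.117050 / -0.416434 = 0.2811

p = 0.2811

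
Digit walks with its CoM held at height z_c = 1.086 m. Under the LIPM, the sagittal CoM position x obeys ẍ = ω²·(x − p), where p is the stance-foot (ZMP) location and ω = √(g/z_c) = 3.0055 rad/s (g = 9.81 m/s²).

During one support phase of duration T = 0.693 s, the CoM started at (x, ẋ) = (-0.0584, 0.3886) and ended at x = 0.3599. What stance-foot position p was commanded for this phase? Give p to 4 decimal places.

p = -0.0283

ωT = 3.0055·0.693 = 2.082812; cosh(ωT) = 4.075792, sinh(ωT) = 3.951213
x(T) = p + (x₀−p)·cosh(ωT) + (ẋ₀/ω)·sinh(ωT) ⇒ p·(1 − cosh) = x(T) − x₀·cosh − (ẋ₀/ω)·sinh
numerator   = 0.3599 − (-0.0584)·4.075792 − (0.3886/3.0055)·3.951213 = 0.087049
denominator = 1 − 4.075792 = -3.075792
p = 0.087049 / -3.075792 = -0.0283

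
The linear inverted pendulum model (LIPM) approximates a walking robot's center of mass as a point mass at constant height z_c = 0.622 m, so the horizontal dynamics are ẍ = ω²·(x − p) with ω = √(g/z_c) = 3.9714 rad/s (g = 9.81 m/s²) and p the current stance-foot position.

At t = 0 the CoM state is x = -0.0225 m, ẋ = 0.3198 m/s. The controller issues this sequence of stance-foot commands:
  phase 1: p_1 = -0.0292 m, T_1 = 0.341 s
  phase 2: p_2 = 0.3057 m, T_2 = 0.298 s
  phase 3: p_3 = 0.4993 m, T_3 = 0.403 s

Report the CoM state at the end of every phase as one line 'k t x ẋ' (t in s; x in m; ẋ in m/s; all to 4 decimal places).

1 0.3410 0.1302 0.7088
2 0.6390 0.2564 0.2347
3 1.0420 0.0134 -1.6876

phase 1: p=-0.0292, T=0.341, ωT=1.354247, cosh=2.065993, sinh=1.807851; start (x,ẋ)=(-0.022500, 0.319800) → end (x,ẋ)=(0.130221, 0.708809)
phase 2: p=0.3057, T=0.298, ωT=1.183477, cosh=1.785961, sinh=1.479749; start (x,ẋ)=(0.130221, 0.708809) → end (x,ẋ)=(0.256404, 0.234670)
phase 3: p=0.4993, T=0.403, ωT=1.600474, cosh=2.578591, sinh=2.376790; start (x,ẋ)=(0.256404, 0.234670) → end (x,ẋ)=(0.013415, -1.687623)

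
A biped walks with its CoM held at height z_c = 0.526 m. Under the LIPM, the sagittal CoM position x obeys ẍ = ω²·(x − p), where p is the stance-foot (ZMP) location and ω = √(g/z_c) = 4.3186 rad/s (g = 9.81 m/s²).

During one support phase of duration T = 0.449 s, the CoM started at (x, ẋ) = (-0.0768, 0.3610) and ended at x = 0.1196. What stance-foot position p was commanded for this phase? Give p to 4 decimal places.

p = -0.0422

ωT = 4.3186·0.449 = 1.939051; cosh(ωT) = 3.547997, sinh(ωT) = 3.404156
x(T) = p + (x₀−p)·cosh(ωT) + (ẋ₀/ω)·sinh(ωT) ⇒ p·(1 − cosh) = x(T) − x₀·cosh − (ẋ₀/ω)·sinh
numerator   = 0.1196 − (-0.0768)·3.547997 − (0.3610/4.3186)·3.404156 = 0.107526
denominator = 1 − 3.547997 = -2.547997
p = 0.107526 / -2.547997 = -0.0422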